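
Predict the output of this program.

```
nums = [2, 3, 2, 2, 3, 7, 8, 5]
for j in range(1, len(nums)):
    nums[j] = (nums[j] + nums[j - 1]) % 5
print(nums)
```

[2, 0, 2, 4, 2, 4, 2, 2]

j=1: nums[1] = (3+2)%5 = 0 → [2, 0, 2, 2, 3, 7, 8, 5]
j=2: nums[2] = (2+0)%5 = 2 → [2, 0, 2, 2, 3, 7, 8, 5]
j=3: nums[3] = (2+2)%5 = 4 → [2, 0, 2, 4, 3, 7, 8, 5]
j=4: nums[4] = (3+4)%5 = 2 → [2, 0, 2, 4, 2, 7, 8, 5]
j=5: nums[5] = (7+2)%5 = 4 → [2, 0, 2, 4, 2, 4, 8, 5]
j=6: nums[6] = (8+4)%5 = 2 → [2, 0, 2, 4, 2, 4, 2, 5]
j=7: nums[7] = (5+2)%5 = 2 → [2, 0, 2, 4, 2, 4, 2, 2]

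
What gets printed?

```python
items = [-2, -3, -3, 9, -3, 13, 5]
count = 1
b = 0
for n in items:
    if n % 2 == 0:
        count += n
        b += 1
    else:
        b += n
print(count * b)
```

n=-2: even, count = 1+(-2) = -1; b=1
n=-3: not even; b=-2
n=-3: not even; b=-5
n=9: not even; b=4
n=-3: not even; b=1
n=13: not even; b=14
n=5: not even; b=19
count*b = (-1)*19 = -19

-19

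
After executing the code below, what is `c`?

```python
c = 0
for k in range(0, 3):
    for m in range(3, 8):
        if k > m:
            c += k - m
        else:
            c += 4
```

k=0,m=3: not 0>3, c = 0+4 = 4
k=0,m=4: not 0>4, c = 4+4 = 8
k=0,m=5: not 0>5, c = 8+4 = 12
k=0,m=6: not 0>6, c = 12+4 = 16
k=0,m=7: not 0>7, c = 16+4 = 20
k=1,m=3: not 1>3, c = 20+4 = 24
k=1,m=4: not 1>4, c = 24+4 = 28
k=1,m=5: not 1>5, c = 28+4 = 32
k=1,m=6: not 1>6, c = 32+4 = 36
k=1,m=7: not 1>7, c = 36+4 = 40
k=2,m=3: not 2>3, c = 40+4 = 44
k=2,m=4: not 2>4, c = 44+4 = 48
k=2,m=5: not 2>5, c = 48+4 = 52
k=2,m=6: not 2>6, c = 52+4 = 56
k=2,m=7: not 2>7, c = 56+4 = 60

60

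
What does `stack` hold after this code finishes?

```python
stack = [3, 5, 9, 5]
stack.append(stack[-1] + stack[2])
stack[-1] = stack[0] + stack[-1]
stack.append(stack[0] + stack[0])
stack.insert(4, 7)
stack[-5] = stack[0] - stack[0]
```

append stack[-1]+stack[2] = 5+9 = 14 → [3, 5, 9, 5, 14]
stack[-1] = stack[0]+stack[-1] = 3+14 = 17 → [3, 5, 9, 5, 17]
append stack[0]+stack[0] = 3+3 = 6 → [3, 5, 9, 5, 17, 6]
insert 7 at 4 → [3, 5, 9, 5, 7, 17, 6]
stack[-5] = stack[0]-stack[0] = 3-3 = 0 → [3, 5, 0, 5, 7, 17, 6]

[3, 5, 0, 5, 7, 17, 6]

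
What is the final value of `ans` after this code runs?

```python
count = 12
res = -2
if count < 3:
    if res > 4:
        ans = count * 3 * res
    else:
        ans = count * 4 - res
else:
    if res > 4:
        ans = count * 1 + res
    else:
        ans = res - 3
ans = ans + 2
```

-3

count=12, res=-2
count < 3 is False; res > 4 is False
→ ans = res - 3 = -5
ans = (-5)+2 = -3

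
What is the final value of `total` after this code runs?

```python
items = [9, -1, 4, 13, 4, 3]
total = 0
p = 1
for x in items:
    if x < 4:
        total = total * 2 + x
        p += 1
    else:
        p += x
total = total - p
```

x=9: not <4; p=10
x=-1: <4, total = 0*2+(-1) = -1; p=11
x=4: not <4; p=15
x=13: not <4; p=28
x=4: not <4; p=32
x=3: <4, total = (-1)*2+3 = 1; p=33
total-p = 1-33 = -32

-32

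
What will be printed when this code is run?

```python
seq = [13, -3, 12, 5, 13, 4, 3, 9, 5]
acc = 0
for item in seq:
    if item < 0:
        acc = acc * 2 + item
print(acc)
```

-3

item=13: not <0
item=-3: <0, acc = 0*2+(-3) = -3
item=12: not <0
item=5: not <0
item=13: not <0
item=4: not <0
item=3: not <0
item=9: not <0
item=5: not <0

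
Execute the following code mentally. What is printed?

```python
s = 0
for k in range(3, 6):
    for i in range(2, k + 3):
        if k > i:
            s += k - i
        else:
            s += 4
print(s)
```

k=3,i=2: 3>2, s = 0+1 = 1
k=3,i=3: not 3>3, s = 1+4 = 5
k=3,i=4: not 3>4, s = 5+4 = 9
k=3,i=5: not 3>5, s = 9+4 = 13
k=4,i=2: 4>2, s = 13+2 = 15
k=4,i=3: 4>3, s = 15+1 = 16
k=4,i=4: not 4>4, s = 16+4 = 20
k=4,i=5: not 4>5, s = 20+4 = 24
k=4,i=6: not 4>6, s = 24+4 = 28
k=5,i=2: 5>2, s = 28+3 = 31
k=5,i=3: 5>3, s = 31+2 = 33
k=5,i=4: 5>4, s = 33+1 = 34
k=5,i=5: not 5>5, s = 34+4 = 38
k=5,i=6: not 5>6, s = 38+4 = 42
k=5,i=7: not 5>7, s = 42+4 = 46

46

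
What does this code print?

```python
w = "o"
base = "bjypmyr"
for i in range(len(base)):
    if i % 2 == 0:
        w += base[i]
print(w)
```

obymr

i=0: add 'b' → 'ob'
i=1: skip
i=2: add 'y' → 'oby'
i=3: skip
i=4: add 'm' → 'obym'
i=5: skip
i=6: add 'r' → 'obymr'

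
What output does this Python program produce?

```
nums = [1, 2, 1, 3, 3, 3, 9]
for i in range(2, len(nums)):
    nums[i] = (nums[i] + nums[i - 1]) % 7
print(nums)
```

i=2: nums[2] = (1+2)%7 = 3 → [1, 2, 3, 3, 3, 3, 9]
i=3: nums[3] = (3+3)%7 = 6 → [1, 2, 3, 6, 3, 3, 9]
i=4: nums[4] = (3+6)%7 = 2 → [1, 2, 3, 6, 2, 3, 9]
i=5: nums[5] = (3+2)%7 = 5 → [1, 2, 3, 6, 2, 5, 9]
i=6: nums[6] = (9+5)%7 = 0 → [1, 2, 3, 6, 2, 5, 0]

[1, 2, 3, 6, 2, 5, 0]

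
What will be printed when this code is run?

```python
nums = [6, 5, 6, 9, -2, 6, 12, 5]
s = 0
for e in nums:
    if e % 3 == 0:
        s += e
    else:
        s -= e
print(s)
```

31

e=6: %3==0, s = 0+6 = 6
e=5: not %3==0, s = 6-5 = 1
e=6: %3==0, s = 1+6 = 7
e=9: %3==0, s = 7+9 = 16
e=-2: not %3==0, s = 16-(-2) = 18
e=6: %3==0, s = 18+6 = 24
e=12: %3==0, s = 24+12 = 36
e=5: not %3==0, s = 36-5 = 31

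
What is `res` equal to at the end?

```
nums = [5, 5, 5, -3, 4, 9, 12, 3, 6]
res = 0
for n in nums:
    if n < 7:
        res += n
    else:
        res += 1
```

27

n=5: <7, res = 0+5 = 5
n=5: <7, res = 5+5 = 10
n=5: <7, res = 10+5 = 15
n=-3: <7, res = 15+(-3) = 12
n=4: <7, res = 12+4 = 16
n=9: not <7, res = 16+1 = 17
n=12: not <7, res = 17+1 = 18
n=3: <7, res = 18+3 = 21
n=6: <7, res = 21+6 = 27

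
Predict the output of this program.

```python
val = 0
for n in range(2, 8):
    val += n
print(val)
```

27

n=2: val = 0+2 = 2
n=3: val = 2+3 = 5
n=4: val = 5+4 = 9
n=5: val = 9+5 = 14
n=6: val = 14+6 = 20
n=7: val = 20+7 = 27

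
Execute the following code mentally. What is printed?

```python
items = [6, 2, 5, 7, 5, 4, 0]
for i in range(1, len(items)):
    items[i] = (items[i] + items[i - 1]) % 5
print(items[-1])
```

i=1: items[1] = (2+6)%5 = 3 → [6, 3, 5, 7, 5, 4, 0]
i=2: items[2] = (5+3)%5 = 3 → [6, 3, 3, 7, 5, 4, 0]
i=3: items[3] = (7+3)%5 = 0 → [6, 3, 3, 0, 5, 4, 0]
i=4: items[4] = (5+0)%5 = 0 → [6, 3, 3, 0, 0, 4, 0]
i=5: items[5] = (4+0)%5 = 4 → [6, 3, 3, 0, 0, 4, 0]
i=6: items[6] = (0+4)%5 = 4 → [6, 3, 3, 0, 0, 4, 4]

4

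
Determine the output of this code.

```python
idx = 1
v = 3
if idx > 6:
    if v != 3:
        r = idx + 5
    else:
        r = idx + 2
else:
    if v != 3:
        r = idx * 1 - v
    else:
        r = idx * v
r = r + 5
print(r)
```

8

idx=1, v=3
idx > 6 is False; v != 3 is False
→ r = idx * v = 3
r = 3+5 = 8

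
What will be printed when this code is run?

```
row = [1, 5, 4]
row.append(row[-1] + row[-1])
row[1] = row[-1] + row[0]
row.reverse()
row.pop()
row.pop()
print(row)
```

append row[-1]+row[-1] = 4+4 = 8 → [1, 5, 4, 8]
row[1] = row[-1]+row[0] = 8+1 = 9 → [1, 9, 4, 8]
reverse → [8, 4, 9, 1]
pop() removes 1 → [8, 4, 9]
pop() removes 9 → [8, 4]

[8, 4]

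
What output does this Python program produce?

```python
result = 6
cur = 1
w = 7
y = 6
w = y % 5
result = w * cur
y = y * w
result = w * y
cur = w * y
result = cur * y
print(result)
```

36

w = 6%5 = 1
result = 1*1 = 1
y = 6*1 = 6
result = 1*6 = 6
cur = 1*6 = 6
result = 6*6 = 36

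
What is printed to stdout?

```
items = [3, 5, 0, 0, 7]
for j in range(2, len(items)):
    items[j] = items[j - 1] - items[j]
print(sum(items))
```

j=2: items[2] = 5-0 = 5 → [3, 5, 5, 0, 7]
j=3: items[3] = 5-0 = 5 → [3, 5, 5, 5, 7]
j=4: items[4] = 5-7 = -2 → [3, 5, 5, 5, -2]
sum = 16

16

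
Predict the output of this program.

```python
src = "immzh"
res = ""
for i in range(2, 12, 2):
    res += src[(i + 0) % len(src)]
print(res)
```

mhmzi

i=2: add src[2]='m' → 'm'
i=4: add src[4]='h' → 'mh'
i=6: add src[1]='m' → 'mhm'
i=8: add src[3]='z' → 'mhmz'
i=10: add src[0]='i' → 'mhmzi'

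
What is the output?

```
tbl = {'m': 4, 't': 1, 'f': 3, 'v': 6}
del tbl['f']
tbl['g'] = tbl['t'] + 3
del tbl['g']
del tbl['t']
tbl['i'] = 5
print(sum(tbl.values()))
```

del 'f' → {'m': 4, 't': 1, 'v': 6}
tbl['g'] = tbl['t']+3 = 4 → {'m': 4, 't': 1, 'v': 6, 'g': 4}
del 'g' → {'m': 4, 't': 1, 'v': 6}
del 't' → {'m': 4, 'v': 6}
tbl['i'] = 5 → {'m': 4, 'v': 6, 'i': 5}
sum of values = 15

15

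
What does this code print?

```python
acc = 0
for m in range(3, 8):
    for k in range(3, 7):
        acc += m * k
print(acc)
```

m=3,k=3: acc = 0+9 = 9
m=3,k=4: acc = 9+12 = 21
m=3,k=5: acc = 21+15 = 36
m=3,k=6: acc = 36+18 = 54
m=4,k=3: acc = 54+12 = 66
m=4,k=4: acc = 66+16 = 82
m=4,k=5: acc = 82+20 = 102
m=4,k=6: acc = 102+24 = 126
m=5,k=3: acc = 126+15 = 141
m=5,k=4: acc = 141+20 = 161
m=5,k=5: acc = 161+25 = 186
m=5,k=6: acc = 186+30 = 216
m=6,k=3: acc = 216+18 = 234
m=6,k=4: acc = 234+24 = 258
m=6,k=5: acc = 258+30 = 288
m=6,k=6: acc = 288+36 = 324
m=7,k=3: acc = 324+21 = 345
m=7,k=4: acc = 345+28 = 373
m=7,k=5: acc = 373+35 = 408
m=7,k=6: acc = 408+42 = 450

450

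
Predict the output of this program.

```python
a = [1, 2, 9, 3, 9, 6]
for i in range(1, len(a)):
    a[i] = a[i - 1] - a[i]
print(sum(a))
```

i=1: a[1] = 1-2 = -1 → [1, -1, 9, 3, 9, 6]
i=2: a[2] = (-1)-9 = -10 → [1, -1, -10, 3, 9, 6]
i=3: a[3] = (-10)-3 = -13 → [1, -1, -10, -13, 9, 6]
i=4: a[4] = (-13)-9 = -22 → [1, -1, -10, -13, -22, 6]
i=5: a[5] = (-22)-6 = -28 → [1, -1, -10, -13, -22, -28]
sum = -73

-73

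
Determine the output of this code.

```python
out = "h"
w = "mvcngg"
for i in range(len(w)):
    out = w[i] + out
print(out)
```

ggncvmh

i=0: prepend 'm' → 'mh'
i=1: prepend 'v' → 'vmh'
i=2: prepend 'c' → 'cvmh'
i=3: prepend 'n' → 'ncvmh'
i=4: prepend 'g' → 'gncvmh'
i=5: prepend 'g' → 'ggncvmh'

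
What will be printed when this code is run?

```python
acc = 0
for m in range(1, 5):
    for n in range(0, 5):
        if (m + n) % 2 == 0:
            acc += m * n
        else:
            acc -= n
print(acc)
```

32

m=1,n=0: odd sum, acc = 0-0 = 0
m=1,n=1: even sum, acc = 0+1 = 1
m=1,n=2: odd sum, acc = 1-2 = -1
m=1,n=3: even sum, acc = (-1)+3 = 2
m=1,n=4: odd sum, acc = 2-4 = -2
m=2,n=0: even sum, acc = (-2)+0 = -2
m=2,n=1: odd sum, acc = (-2)-1 = -3
m=2,n=2: even sum, acc = (-3)+4 = 1
m=2,n=3: odd sum, acc = 1-3 = -2
m=2,n=4: even sum, acc = (-2)+8 = 6
m=3,n=0: odd sum, acc = 6-0 = 6
m=3,n=1: even sum, acc = 6+3 = 9
m=3,n=2: odd sum, acc = 9-2 = 7
m=3,n=3: even sum, acc = 7+9 = 16
m=3,n=4: odd sum, acc = 16-4 = 12
m=4,n=0: even sum, acc = 12+0 = 12
m=4,n=1: odd sum, acc = 12-1 = 11
m=4,n=2: even sum, acc = 11+8 = 19
m=4,n=3: odd sum, acc = 19-3 = 16
m=4,n=4: even sum, acc = 16+16 = 32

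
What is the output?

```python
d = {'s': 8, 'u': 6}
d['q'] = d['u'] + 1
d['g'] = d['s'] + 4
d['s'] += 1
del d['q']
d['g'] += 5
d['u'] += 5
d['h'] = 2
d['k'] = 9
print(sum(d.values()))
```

d['q'] = d['u']+1 = 7 → {'s': 8, 'u': 6, 'q': 7}
d['g'] = d['s']+4 = 12 → {'s': 8, 'u': 6, 'q': 7, 'g': 12}
d['s'] = 8+1 = 9 → {'s': 9, 'u': 6, 'q': 7, 'g': 12}
del 'q' → {'s': 9, 'u': 6, 'g': 12}
d['g'] = 12+5 = 17 → {'s': 9, 'u': 6, 'g': 17}
d['u'] = 6+5 = 11 → {'s': 9, 'u': 11, 'g': 17}
d['h'] = 2 → {'s': 9, 'u': 11, 'g': 17, 'h': 2}
d['k'] = 9 → {'s': 9, 'u': 11, 'g': 17, 'h': 2, 'k': 9}
sum of values = 48

48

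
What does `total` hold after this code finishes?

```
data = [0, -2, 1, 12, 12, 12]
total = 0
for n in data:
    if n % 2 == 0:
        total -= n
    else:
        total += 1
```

n=0: even, total = 0-0 = 0
n=-2: even, total = 0-(-2) = 2
n=1: not even, total = 2+1 = 3
n=12: even, total = 3-12 = -9
n=12: even, total = (-9)-12 = -21
n=12: even, total = (-21)-12 = -33

-33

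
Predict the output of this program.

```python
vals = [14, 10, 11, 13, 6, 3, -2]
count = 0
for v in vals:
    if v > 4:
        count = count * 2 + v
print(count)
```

380

v=14: >4, count = 0*2+14 = 14
v=10: >4, count = 14*2+10 = 38
v=11: >4, count = 38*2+11 = 87
v=13: >4, count = 87*2+13 = 187
v=6: >4, count = 187*2+6 = 380
v=3: not >4
v=-2: not >4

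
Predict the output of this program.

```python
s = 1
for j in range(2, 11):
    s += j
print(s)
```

j=2: s = 1+2 = 3
j=3: s = 3+3 = 6
j=4: s = 6+4 = 10
j=5: s = 10+5 = 15
j=6: s = 15+6 = 21
j=7: s = 21+7 = 28
j=8: s = 28+8 = 36
j=9: s = 36+9 = 45
j=10: s = 45+10 = 55

55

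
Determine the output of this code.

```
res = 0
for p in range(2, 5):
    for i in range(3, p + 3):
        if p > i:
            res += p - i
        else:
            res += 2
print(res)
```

p=2,i=3: not 2>3, res = 0+2 = 2
p=2,i=4: not 2>4, res = 2+2 = 4
p=3,i=3: not 3>3, res = 4+2 = 6
p=3,i=4: not 3>4, res = 6+2 = 8
p=3,i=5: not 3>5, res = 8+2 = 10
p=4,i=3: 4>3, res = 10+1 = 11
p=4,i=4: not 4>4, res = 11+2 = 13
p=4,i=5: not 4>5, res = 13+2 = 15
p=4,i=6: not 4>6, res = 15+2 = 17

17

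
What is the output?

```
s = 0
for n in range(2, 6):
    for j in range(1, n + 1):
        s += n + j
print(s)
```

n=2,j=1: s = 0+3 = 3
n=2,j=2: s = 3+4 = 7
n=3,j=1: s = 7+4 = 11
n=3,j=2: s = 11+5 = 16
n=3,j=3: s = 16+6 = 22
n=4,j=1: s = 22+5 = 27
n=4,j=2: s = 27+6 = 33
n=4,j=3: s = 33+7 = 40
n=4,j=4: s = 40+8 = 48
n=5,j=1: s = 48+6 = 54
n=5,j=2: s = 54+7 = 61
n=5,j=3: s = 61+8 = 69
n=5,j=4: s = 69+9 = 78
n=5,j=5: s = 78+10 = 88

88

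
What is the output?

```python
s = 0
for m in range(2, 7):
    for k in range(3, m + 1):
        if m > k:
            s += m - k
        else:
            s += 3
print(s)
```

22

m=3,k=3: not 3>3, s = 0+3 = 3
m=4,k=3: 4>3, s = 3+1 = 4
m=4,k=4: not 4>4, s = 4+3 = 7
m=5,k=3: 5>3, s = 7+2 = 9
m=5,k=4: 5>4, s = 9+1 = 10
m=5,k=5: not 5>5, s = 10+3 = 13
m=6,k=3: 6>3, s = 13+3 = 16
m=6,k=4: 6>4, s = 16+2 = 18
m=6,k=5: 6>5, s = 18+1 = 19
m=6,k=6: not 6>6, s = 19+3 = 22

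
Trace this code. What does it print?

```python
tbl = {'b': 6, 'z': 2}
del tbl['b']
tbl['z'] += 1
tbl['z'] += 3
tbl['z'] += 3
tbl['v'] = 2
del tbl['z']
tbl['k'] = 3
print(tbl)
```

del 'b' → {'z': 2}
tbl['z'] = 2+1 = 3 → {'z': 3}
tbl['z'] = 3+3 = 6 → {'z': 6}
tbl['z'] = 6+3 = 9 → {'z': 9}
tbl['v'] = 2 → {'z': 9, 'v': 2}
del 'z' → {'v': 2}
tbl['k'] = 3 → {'v': 2, 'k': 3}

{'v': 2, 'k': 3}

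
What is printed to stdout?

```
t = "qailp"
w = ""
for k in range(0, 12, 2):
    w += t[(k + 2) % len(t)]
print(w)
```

k=0: add t[2]='i' → 'i'
k=2: add t[4]='p' → 'ip'
k=4: add t[1]='a' → 'ipa'
k=6: add t[3]='l' → 'ipal'
k=8: add t[0]='q' → 'ipalq'
k=10: add t[2]='i' → 'ipalqi'

ipalqi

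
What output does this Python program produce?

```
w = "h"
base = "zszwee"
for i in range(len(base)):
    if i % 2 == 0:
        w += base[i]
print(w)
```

i=0: add 'z' → 'hz'
i=1: skip
i=2: add 'z' → 'hzz'
i=3: skip
i=4: add 'e' → 'hzze'
i=5: skip

hzze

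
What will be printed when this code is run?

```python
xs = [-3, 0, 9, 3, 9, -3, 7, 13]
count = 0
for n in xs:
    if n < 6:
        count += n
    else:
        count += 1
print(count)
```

n=-3: <6, count = 0+(-3) = -3
n=0: <6, count = (-3)+0 = -3
n=9: not <6, count = (-3)+1 = -2
n=3: <6, count = (-2)+3 = 1
n=9: not <6, count = 1+1 = 2
n=-3: <6, count = 2+(-3) = -1
n=7: not <6, count = (-1)+1 = 0
n=13: not <6, count = 0+1 = 1

1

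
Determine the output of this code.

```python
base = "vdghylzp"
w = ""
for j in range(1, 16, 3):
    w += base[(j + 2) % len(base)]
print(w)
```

hzdyp

j=1: add base[3]='h' → 'h'
j=4: add base[6]='z' → 'hz'
j=7: add base[1]='d' → 'hzd'
j=10: add base[4]='y' → 'hzdy'
j=13: add base[7]='p' → 'hzdyp'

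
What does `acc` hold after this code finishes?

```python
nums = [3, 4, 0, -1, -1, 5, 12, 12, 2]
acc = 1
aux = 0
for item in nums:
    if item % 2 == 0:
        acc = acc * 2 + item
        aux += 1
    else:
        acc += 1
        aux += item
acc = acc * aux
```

item=3: not even, acc = 1+1 = 2; aux=3
item=4: even, acc = 2*2+4 = 8; aux=4
item=0: even, acc = 8*2+0 = 16; aux=5
item=-1: not even, acc = 16+1 = 17; aux=4
item=-1: not even, acc = 17+1 = 18; aux=3
item=5: not even, acc = 18+1 = 19; aux=8
item=12: even, acc = 19*2+12 = 50; aux=9
item=12: even, acc = 50*2+12 = 112; aux=10
item=2: even, acc = 112*2+2 = 226; aux=11
acc*aux = 226*11 = 2486

2486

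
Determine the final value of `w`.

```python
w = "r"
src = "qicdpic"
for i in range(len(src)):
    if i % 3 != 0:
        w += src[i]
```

i=0: skip
i=1: add 'i' → 'ri'
i=2: add 'c' → 'ric'
i=3: skip
i=4: add 'p' → 'ricp'
i=5: add 'i' → 'ricpi'
i=6: skip

'ricpi'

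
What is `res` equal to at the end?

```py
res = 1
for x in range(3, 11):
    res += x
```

53

x=3: res = 1+3 = 4
x=4: res = 4+4 = 8
x=5: res = 8+5 = 13
x=6: res = 13+6 = 19
x=7: res = 19+7 = 26
x=8: res = 26+8 = 34
x=9: res = 34+9 = 43
x=10: res = 43+10 = 53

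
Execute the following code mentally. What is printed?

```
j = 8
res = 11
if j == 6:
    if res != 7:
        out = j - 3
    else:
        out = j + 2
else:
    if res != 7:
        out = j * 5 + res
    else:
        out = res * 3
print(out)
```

j=8, res=11
j == 6 is False; res != 7 is True
→ out = j * 5 + res = 51

51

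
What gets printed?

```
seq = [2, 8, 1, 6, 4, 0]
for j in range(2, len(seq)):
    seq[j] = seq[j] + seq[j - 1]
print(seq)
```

j=2: seq[2] = 1+8 = 9 → [2, 8, 9, 6, 4, 0]
j=3: seq[3] = 6+9 = 15 → [2, 8, 9, 15, 4, 0]
j=4: seq[4] = 4+15 = 19 → [2, 8, 9, 15, 19, 0]
j=5: seq[5] = 0+19 = 19 → [2, 8, 9, 15, 19, 19]

[2, 8, 9, 15, 19, 19]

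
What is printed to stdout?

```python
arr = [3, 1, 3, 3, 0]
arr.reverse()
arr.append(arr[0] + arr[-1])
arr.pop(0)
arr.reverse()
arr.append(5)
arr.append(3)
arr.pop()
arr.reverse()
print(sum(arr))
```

18

reverse → [0, 3, 3, 1, 3]
append arr[0]+arr[-1] = 0+3 = 3 → [0, 3, 3, 1, 3, 3]
pop(0) removes 0 → [3, 3, 1, 3, 3]
reverse → [3, 3, 1, 3, 3]
append 5 → [3, 3, 1, 3, 3, 5]
append 3 → [3, 3, 1, 3, 3, 5, 3]
pop() removes 3 → [3, 3, 1, 3, 3, 5]
reverse → [5, 3, 3, 1, 3, 3]
sum = 18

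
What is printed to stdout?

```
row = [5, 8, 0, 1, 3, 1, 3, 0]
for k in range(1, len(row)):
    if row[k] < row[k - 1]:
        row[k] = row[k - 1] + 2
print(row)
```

[5, 8, 10, 12, 14, 16, 18, 20]

k=1: 8>=5, unchanged → [5, 8, 0, 1, 3, 1, 3, 0]
k=2: 0<8, row[2] = 8+2 = 10 → [5, 8, 10, 1, 3, 1, 3, 0]
k=3: 1<10, row[3] = 10+2 = 12 → [5, 8, 10, 12, 3, 1, 3, 0]
k=4: 3<12, row[4] = 12+2 = 14 → [5, 8, 10, 12, 14, 1, 3, 0]
k=5: 1<14, row[5] = 14+2 = 16 → [5, 8, 10, 12, 14, 16, 3, 0]
k=6: 3<16, row[6] = 16+2 = 18 → [5, 8, 10, 12, 14, 16, 18, 0]
k=7: 0<18, row[7] = 18+2 = 20 → [5, 8, 10, 12, 14, 16, 18, 20]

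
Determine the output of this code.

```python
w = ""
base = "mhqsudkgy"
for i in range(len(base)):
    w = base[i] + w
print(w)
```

ygkdusqhm

i=0: prepend 'm' → 'm'
i=1: prepend 'h' → 'hm'
i=2: prepend 'q' → 'qhm'
i=3: prepend 's' → 'sqhm'
i=4: prepend 'u' → 'usqhm'
i=5: prepend 'd' → 'dusqhm'
i=6: prepend 'k' → 'kdusqhm'
i=7: prepend 'g' → 'gkdusqhm'
i=8: prepend 'y' → 'ygkdusqhm'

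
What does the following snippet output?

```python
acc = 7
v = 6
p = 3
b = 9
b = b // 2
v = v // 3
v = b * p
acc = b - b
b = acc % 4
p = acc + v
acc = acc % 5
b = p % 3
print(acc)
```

b = 9//2 = 4
v = 6//3 = 2
v = 4*3 = 12
acc = 4-4 = 0
b = 0%4 = 0
p = 0+12 = 12
acc = 0%5 = 0
b = 12%3 = 0

0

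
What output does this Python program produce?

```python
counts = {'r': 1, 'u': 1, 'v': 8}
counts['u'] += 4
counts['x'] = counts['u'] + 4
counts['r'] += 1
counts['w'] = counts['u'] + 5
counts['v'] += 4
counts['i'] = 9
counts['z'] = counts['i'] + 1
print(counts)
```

{'r': 2, 'u': 5, 'v': 12, 'x': 9, 'w': 10, 'i': 9, 'z': 10}

counts['u'] = 1+4 = 5 → {'r': 1, 'u': 5, 'v': 8}
counts['x'] = counts['u']+4 = 9 → {'r': 1, 'u': 5, 'v': 8, 'x': 9}
counts['r'] = 1+1 = 2 → {'r': 2, 'u': 5, 'v': 8, 'x': 9}
counts['w'] = counts['u']+5 = 10 → {'r': 2, 'u': 5, 'v': 8, 'x': 9, 'w': 10}
counts['v'] = 8+4 = 12 → {'r': 2, 'u': 5, 'v': 12, 'x': 9, 'w': 10}
counts['i'] = 9 → {'r': 2, 'u': 5, 'v': 12, 'x': 9, 'w': 10, 'i': 9}
counts['z'] = counts['i']+1 = 10 → {'r': 2, 'u': 5, 'v': 12, 'x': 9, 'w': 10, 'i': 9, 'z': 10}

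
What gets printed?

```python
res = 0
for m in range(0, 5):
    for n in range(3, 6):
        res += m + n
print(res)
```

90

m=0,n=3: res = 0+3 = 3
m=0,n=4: res = 3+4 = 7
m=0,n=5: res = 7+5 = 12
m=1,n=3: res = 12+4 = 16
m=1,n=4: res = 16+5 = 21
m=1,n=5: res = 21+6 = 27
m=2,n=3: res = 27+5 = 32
m=2,n=4: res = 32+6 = 38
m=2,n=5: res = 38+7 = 45
m=3,n=3: res = 45+6 = 51
m=3,n=4: res = 51+7 = 58
m=3,n=5: res = 58+8 = 66
m=4,n=3: res = 66+7 = 73
m=4,n=4: res = 73+8 = 81
m=4,n=5: res = 81+9 = 90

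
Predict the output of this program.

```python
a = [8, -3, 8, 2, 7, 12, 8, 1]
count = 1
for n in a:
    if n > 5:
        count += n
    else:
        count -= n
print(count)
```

44

n=8: >5, count = 1+8 = 9
n=-3: not >5, count = 9-(-3) = 12
n=8: >5, count = 12+8 = 20
n=2: not >5, count = 20-2 = 18
n=7: >5, count = 18+7 = 25
n=12: >5, count = 25+12 = 37
n=8: >5, count = 37+8 = 45
n=1: not >5, count = 45-1 = 44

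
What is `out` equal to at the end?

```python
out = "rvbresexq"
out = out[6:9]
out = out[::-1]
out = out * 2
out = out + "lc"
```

'qxeqxelc'

slice [6:9] → 'exq'
reverse → 'qxe'
repeat ×2 → 'qxeqxe'
+ 'lc' → 'qxeqxelc'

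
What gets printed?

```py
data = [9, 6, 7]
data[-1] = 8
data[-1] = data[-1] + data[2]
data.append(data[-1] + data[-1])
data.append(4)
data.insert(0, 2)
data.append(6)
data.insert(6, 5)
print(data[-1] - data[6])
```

1

data[-1] = 8 → [9, 6, 8]
data[-1] = data[-1]+data[2] = 8+8 = 16 → [9, 6, 16]
append data[-1]+data[-1] = 16+16 = 32 → [9, 6, 16, 32]
append 4 → [9, 6, 16, 32, 4]
insert 2 at 0 → [2, 9, 6, 16, 32, 4]
append 6 → [2, 9, 6, 16, 32, 4, 6]
insert 5 at 6 → [2, 9, 6, 16, 32, 4, 5, 6]
data[-1]-data[6] = 6-5 = 1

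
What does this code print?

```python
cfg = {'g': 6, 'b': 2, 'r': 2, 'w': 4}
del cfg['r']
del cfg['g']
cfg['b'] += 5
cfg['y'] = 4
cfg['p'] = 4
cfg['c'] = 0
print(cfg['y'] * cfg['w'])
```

del 'r' → {'g': 6, 'b': 2, 'w': 4}
del 'g' → {'b': 2, 'w': 4}
cfg['b'] = 2+5 = 7 → {'b': 7, 'w': 4}
cfg['y'] = 4 → {'b': 7, 'w': 4, 'y': 4}
cfg['p'] = 4 → {'b': 7, 'w': 4, 'y': 4, 'p': 4}
cfg['c'] = 0 → {'b': 7, 'w': 4, 'y': 4, 'p': 4, 'c': 0}
cfg['y']*cfg['w'] = 4*4 = 16

16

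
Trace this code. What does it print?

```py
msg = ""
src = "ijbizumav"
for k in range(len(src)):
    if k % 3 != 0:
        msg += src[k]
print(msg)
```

k=0: skip
k=1: add 'j' → 'j'
k=2: add 'b' → 'jb'
k=3: skip
k=4: add 'z' → 'jbz'
k=5: add 'u' → 'jbzu'
k=6: skip
k=7: add 'a' → 'jbzua'
k=8: add 'v' → 'jbzuav'

jbzuav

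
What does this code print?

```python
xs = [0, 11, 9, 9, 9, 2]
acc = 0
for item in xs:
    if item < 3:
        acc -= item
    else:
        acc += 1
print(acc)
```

item=0: <3, acc = 0-0 = 0
item=11: not <3, acc = 0+1 = 1
item=9: not <3, acc = 1+1 = 2
item=9: not <3, acc = 2+1 = 3
item=9: not <3, acc = 3+1 = 4
item=2: <3, acc = 4-2 = 2

2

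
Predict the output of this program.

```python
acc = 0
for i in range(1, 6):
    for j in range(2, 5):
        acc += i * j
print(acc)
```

i=1,j=2: acc = 0+2 = 2
i=1,j=3: acc = 2+3 = 5
i=1,j=4: acc = 5+4 = 9
i=2,j=2: acc = 9+4 = 13
i=2,j=3: acc = 13+6 = 19
i=2,j=4: acc = 19+8 = 27
i=3,j=2: acc = 27+6 = 33
i=3,j=3: acc = 33+9 = 42
i=3,j=4: acc = 42+12 = 54
i=4,j=2: acc = 54+8 = 62
i=4,j=3: acc = 62+12 = 74
i=4,j=4: acc = 74+16 = 90
i=5,j=2: acc = 90+10 = 100
i=5,j=3: acc = 100+15 = 115
i=5,j=4: acc = 115+20 = 135

135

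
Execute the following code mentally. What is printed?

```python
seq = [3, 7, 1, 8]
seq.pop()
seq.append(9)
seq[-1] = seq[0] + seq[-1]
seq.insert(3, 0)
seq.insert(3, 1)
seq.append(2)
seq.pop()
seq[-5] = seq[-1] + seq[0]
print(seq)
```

[3, 15, 1, 1, 0, 12]

pop() removes 8 → [3, 7, 1]
append 9 → [3, 7, 1, 9]
seq[-1] = seq[0]+seq[-1] = 3+9 = 12 → [3, 7, 1, 12]
insert 0 at 3 → [3, 7, 1, 0, 12]
insert 1 at 3 → [3, 7, 1, 1, 0, 12]
append 2 → [3, 7, 1, 1, 0, 12, 2]
pop() removes 2 → [3, 7, 1, 1, 0, 12]
seq[-5] = seq[-1]+seq[0] = 12+3 = 15 → [3, 15, 1, 1, 0, 12]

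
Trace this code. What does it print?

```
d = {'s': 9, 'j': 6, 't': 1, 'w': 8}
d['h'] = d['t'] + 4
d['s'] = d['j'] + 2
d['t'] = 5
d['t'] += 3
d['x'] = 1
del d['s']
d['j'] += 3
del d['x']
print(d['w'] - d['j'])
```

-1

d['h'] = d['t']+4 = 5 → {'s': 9, 'j': 6, 't': 1, 'w': 8, 'h': 5}
d['s'] = d['j']+2 = 8 → {'s': 8, 'j': 6, 't': 1, 'w': 8, 'h': 5}
d['t'] = 5 → {'s': 8, 'j': 6, 't': 5, 'w': 8, 'h': 5}
d['t'] = 5+3 = 8 → {'s': 8, 'j': 6, 't': 8, 'w': 8, 'h': 5}
d['x'] = 1 → {'s': 8, 'j': 6, 't': 8, 'w': 8, 'h': 5, 'x': 1}
del 's' → {'j': 6, 't': 8, 'w': 8, 'h': 5, 'x': 1}
d['j'] = 6+3 = 9 → {'j': 9, 't': 8, 'w': 8, 'h': 5, 'x': 1}
del 'x' → {'j': 9, 't': 8, 'w': 8, 'h': 5}
d['w']-d['j'] = 8-9 = -1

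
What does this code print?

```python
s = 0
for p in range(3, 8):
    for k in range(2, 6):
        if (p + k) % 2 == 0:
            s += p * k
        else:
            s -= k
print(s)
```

146

p=3,k=2: odd sum, s = 0-2 = -2
p=3,k=3: even sum, s = (-2)+9 = 7
p=3,k=4: odd sum, s = 7-4 = 3
p=3,k=5: even sum, s = 3+15 = 18
p=4,k=2: even sum, s = 18+8 = 26
p=4,k=3: odd sum, s = 26-3 = 23
p=4,k=4: even sum, s = 23+16 = 39
p=4,k=5: odd sum, s = 39-5 = 34
p=5,k=2: odd sum, s = 34-2 = 32
p=5,k=3: even sum, s = 32+15 = 47
p=5,k=4: odd sum, s = 47-4 = 43
p=5,k=5: even sum, s = 43+25 = 68
p=6,k=2: even sum, s = 68+12 = 80
p=6,k=3: odd sum, s = 80-3 = 77
p=6,k=4: even sum, s = 77+24 = 101
p=6,k=5: odd sum, s = 101-5 = 96
p=7,k=2: odd sum, s = 96-2 = 94
p=7,k=3: even sum, s = 94+21 = 115
p=7,k=4: odd sum, s = 115-4 = 111
p=7,k=5: even sum, s = 111+35 = 146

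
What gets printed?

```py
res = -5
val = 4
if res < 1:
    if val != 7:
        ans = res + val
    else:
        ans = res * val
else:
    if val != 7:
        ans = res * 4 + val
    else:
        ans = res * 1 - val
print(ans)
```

-1

res=-5, val=4
res < 1 is True; val != 7 is True
→ ans = res + val = -1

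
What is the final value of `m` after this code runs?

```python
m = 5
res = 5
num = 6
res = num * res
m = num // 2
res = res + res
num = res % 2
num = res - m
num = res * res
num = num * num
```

res = 6*5 = 30
m = 6//2 = 3
res = 30+30 = 60
num = 60%2 = 0
num = 60-3 = 57
num = 60*60 = 3600
num = 3600*3600 = 12960000

3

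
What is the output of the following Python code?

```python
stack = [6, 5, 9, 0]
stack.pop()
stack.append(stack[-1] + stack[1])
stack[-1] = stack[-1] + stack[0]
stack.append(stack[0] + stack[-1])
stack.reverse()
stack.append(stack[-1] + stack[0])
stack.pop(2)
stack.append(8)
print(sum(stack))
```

pop() removes 0 → [6, 5, 9]
append stack[-1]+stack[1] = 9+5 = 14 → [6, 5, 9, 14]
stack[-1] = stack[-1]+stack[0] = 14+6 = 20 → [6, 5, 9, 20]
append stack[0]+stack[-1] = 6+20 = 26 → [6, 5, 9, 20, 26]
reverse → [26, 20, 9, 5, 6]
append stack[-1]+stack[0] = 6+26 = 32 → [26, 20, 9, 5, 6, 32]
pop(2) removes 9 → [26, 20, 5, 6, 32]
append 8 → [26, 20, 5, 6, 32, 8]
sum = 97

97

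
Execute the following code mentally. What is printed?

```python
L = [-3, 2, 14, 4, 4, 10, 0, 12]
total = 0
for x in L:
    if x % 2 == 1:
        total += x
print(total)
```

x=-3: odd, total = 0+(-3) = -3
x=2: not odd
x=14: not odd
x=4: not odd
x=4: not odd
x=10: not odd
x=0: not odd
x=12: not odd

-3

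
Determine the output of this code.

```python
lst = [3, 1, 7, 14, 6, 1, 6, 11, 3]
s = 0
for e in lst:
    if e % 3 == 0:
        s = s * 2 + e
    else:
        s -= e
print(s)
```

e=3: %3==0, s = 0*2+3 = 3
e=1: not %3==0, s = 3-1 = 2
e=7: not %3==0, s = 2-7 = -5
e=14: not %3==0, s = (-5)-14 = -19
e=6: %3==0, s = (-19)*2+6 = -32
e=1: not %3==0, s = (-32)-1 = -33
e=6: %3==0, s = (-33)*2+6 = -60
e=11: not %3==0, s = (-60)-11 = -71
e=3: %3==0, s = (-71)*2+3 = -139

-139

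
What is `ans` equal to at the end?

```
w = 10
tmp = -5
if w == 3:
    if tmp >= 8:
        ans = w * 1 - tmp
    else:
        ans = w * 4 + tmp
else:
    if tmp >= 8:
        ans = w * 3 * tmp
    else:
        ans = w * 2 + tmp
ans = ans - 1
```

14

w=10, tmp=-5
w == 3 is False; tmp >= 8 is False
→ ans = w * 2 + tmp = 15
ans = 15-1 = 14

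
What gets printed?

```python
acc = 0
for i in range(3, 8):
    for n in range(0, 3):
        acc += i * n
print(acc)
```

75

i=3,n=0: acc = 0+0 = 0
i=3,n=1: acc = 0+3 = 3
i=3,n=2: acc = 3+6 = 9
i=4,n=0: acc = 9+0 = 9
i=4,n=1: acc = 9+4 = 13
i=4,n=2: acc = 13+8 = 21
i=5,n=0: acc = 21+0 = 21
i=5,n=1: acc = 21+5 = 26
i=5,n=2: acc = 26+10 = 36
i=6,n=0: acc = 36+0 = 36
i=6,n=1: acc = 36+6 = 42
i=6,n=2: acc = 42+12 = 54
i=7,n=0: acc = 54+0 = 54
i=7,n=1: acc = 54+7 = 61
i=7,n=2: acc = 61+14 = 75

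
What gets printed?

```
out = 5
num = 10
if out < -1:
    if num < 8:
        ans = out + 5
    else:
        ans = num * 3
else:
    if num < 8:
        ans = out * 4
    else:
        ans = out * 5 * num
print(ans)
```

out=5, num=10
out < -1 is False; num < 8 is False
→ ans = out * 5 * num = 250

250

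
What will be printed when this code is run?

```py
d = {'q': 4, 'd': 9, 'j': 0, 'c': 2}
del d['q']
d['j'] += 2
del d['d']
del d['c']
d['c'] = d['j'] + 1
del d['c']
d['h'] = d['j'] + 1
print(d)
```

{'j': 2, 'h': 3}

del 'q' → {'d': 9, 'j': 0, 'c': 2}
d['j'] = 0+2 = 2 → {'d': 9, 'j': 2, 'c': 2}
del 'd' → {'j': 2, 'c': 2}
del 'c' → {'j': 2}
d['c'] = d['j']+1 = 3 → {'j': 2, 'c': 3}
del 'c' → {'j': 2}
d['h'] = d['j']+1 = 3 → {'j': 2, 'h': 3}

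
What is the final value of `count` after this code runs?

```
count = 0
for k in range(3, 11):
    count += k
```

52

k=3: count = 0+3 = 3
k=4: count = 3+4 = 7
k=5: count = 7+5 = 12
k=6: count = 12+6 = 18
k=7: count = 18+7 = 25
k=8: count = 25+8 = 33
k=9: count = 33+9 = 42
k=10: count = 42+10 = 52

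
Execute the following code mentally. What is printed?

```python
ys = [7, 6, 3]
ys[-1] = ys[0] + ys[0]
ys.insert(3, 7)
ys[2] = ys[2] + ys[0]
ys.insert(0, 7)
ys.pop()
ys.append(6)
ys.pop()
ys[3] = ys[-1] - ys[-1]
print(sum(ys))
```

20

ys[-1] = ys[0]+ys[0] = 7+7 = 14 → [7, 6, 14]
insert 7 at 3 → [7, 6, 14, 7]
ys[2] = ys[2]+ys[0] = 14+7 = 21 → [7, 6, 21, 7]
insert 7 at 0 → [7, 7, 6, 21, 7]
pop() removes 7 → [7, 7, 6, 21]
append 6 → [7, 7, 6, 21, 6]
pop() removes 6 → [7, 7, 6, 21]
ys[3] = ys[-1]-ys[-1] = 21-21 = 0 → [7, 7, 6, 0]
sum = 20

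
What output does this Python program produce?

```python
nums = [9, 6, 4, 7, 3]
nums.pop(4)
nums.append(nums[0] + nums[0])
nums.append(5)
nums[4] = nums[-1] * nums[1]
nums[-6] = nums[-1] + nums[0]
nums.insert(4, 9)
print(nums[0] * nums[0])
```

196

pop(4) removes 3 → [9, 6, 4, 7]
append nums[0]+nums[0] = 9+9 = 18 → [9, 6, 4, 7, 18]
append 5 → [9, 6, 4, 7, 18, 5]
nums[4] = nums[-1]*nums[1] = 5*6 = 30 → [9, 6, 4, 7, 30, 5]
nums[-6] = nums[-1]+nums[0] = 5+9 = 14 → [14, 6, 4, 7, 30, 5]
insert 9 at 4 → [14, 6, 4, 7, 9, 30, 5]
nums[0]*nums[0] = 14*14 = 196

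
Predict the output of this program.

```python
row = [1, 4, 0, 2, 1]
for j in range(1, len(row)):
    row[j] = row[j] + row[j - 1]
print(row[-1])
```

j=1: row[1] = 4+1 = 5 → [1, 5, 0, 2, 1]
j=2: row[2] = 0+5 = 5 → [1, 5, 5, 2, 1]
j=3: row[3] = 2+5 = 7 → [1, 5, 5, 7, 1]
j=4: row[4] = 1+7 = 8 → [1, 5, 5, 7, 8]

8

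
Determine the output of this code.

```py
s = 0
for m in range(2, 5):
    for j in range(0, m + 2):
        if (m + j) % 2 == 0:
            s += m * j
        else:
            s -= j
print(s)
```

21

m=2,j=0: even sum, s = 0+0 = 0
m=2,j=1: odd sum, s = 0-1 = -1
m=2,j=2: even sum, s = (-1)+4 = 3
m=2,j=3: odd sum, s = 3-3 = 0
m=3,j=0: odd sum, s = 0-0 = 0
m=3,j=1: even sum, s = 0+3 = 3
m=3,j=2: odd sum, s = 3-2 = 1
m=3,j=3: even sum, s = 1+9 = 10
m=3,j=4: odd sum, s = 10-4 = 6
m=4,j=0: even sum, s = 6+0 = 6
m=4,j=1: odd sum, s = 6-1 = 5
m=4,j=2: even sum, s = 5+8 = 13
m=4,j=3: odd sum, s = 13-3 = 10
m=4,j=4: even sum, s = 10+16 = 26
m=4,j=5: odd sum, s = 26-5 = 21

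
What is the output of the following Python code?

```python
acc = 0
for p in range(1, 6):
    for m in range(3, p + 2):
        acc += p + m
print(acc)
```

80

p=2,m=3: acc = 0+5 = 5
p=3,m=3: acc = 5+6 = 11
p=3,m=4: acc = 11+7 = 18
p=4,m=3: acc = 18+7 = 25
p=4,m=4: acc = 25+8 = 33
p=4,m=5: acc = 33+9 = 42
p=5,m=3: acc = 42+8 = 50
p=5,m=4: acc = 50+9 = 59
p=5,m=5: acc = 59+10 = 69
p=5,m=6: acc = 69+11 = 80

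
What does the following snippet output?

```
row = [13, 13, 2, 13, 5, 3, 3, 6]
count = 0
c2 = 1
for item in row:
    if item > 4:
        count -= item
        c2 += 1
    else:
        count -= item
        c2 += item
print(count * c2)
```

-812

item=13: >4, count = 0-13 = -13; c2=2
item=13: >4, count = (-13)-13 = -26; c2=3
item=2: not >4, count = (-26)-2 = -28; c2=5
item=13: >4, count = (-28)-13 = -41; c2=6
item=5: >4, count = (-41)-5 = -46; c2=7
item=3: not >4, count = (-46)-3 = -49; c2=10
item=3: not >4, count = (-49)-3 = -52; c2=13
item=6: >4, count = (-52)-6 = -58; c2=14
count*c2 = (-58)*14 = -812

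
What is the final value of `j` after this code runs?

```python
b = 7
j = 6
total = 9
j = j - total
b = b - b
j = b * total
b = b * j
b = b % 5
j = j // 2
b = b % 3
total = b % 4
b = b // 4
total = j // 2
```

j = 6-9 = -3
b = 7-7 = 0
j = 0*9 = 0
b = 0*0 = 0
b = 0%5 = 0
j = 0//2 = 0
b = 0%3 = 0
total = 0%4 = 0
b = 0//4 = 0
total = 0//2 = 0

0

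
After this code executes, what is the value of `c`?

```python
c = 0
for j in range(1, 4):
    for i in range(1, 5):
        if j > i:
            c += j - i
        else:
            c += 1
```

j=1,i=1: not 1>1, c = 0+1 = 1
j=1,i=2: not 1>2, c = 1+1 = 2
j=1,i=3: not 1>3, c = 2+1 = 3
j=1,i=4: not 1>4, c = 3+1 = 4
j=2,i=1: 2>1, c = 4+1 = 5
j=2,i=2: not 2>2, c = 5+1 = 6
j=2,i=3: not 2>3, c = 6+1 = 7
j=2,i=4: not 2>4, c = 7+1 = 8
j=3,i=1: 3>1, c = 8+2 = 10
j=3,i=2: 3>2, c = 10+1 = 11
j=3,i=3: not 3>3, c = 11+1 = 12
j=3,i=4: not 3>4, c = 12+1 = 13

13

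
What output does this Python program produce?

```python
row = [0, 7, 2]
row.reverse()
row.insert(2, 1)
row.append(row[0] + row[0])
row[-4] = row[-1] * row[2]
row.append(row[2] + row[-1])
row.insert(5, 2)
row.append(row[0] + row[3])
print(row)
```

[2, 4, 1, 0, 4, 2, 5, 2]

reverse → [2, 7, 0]
insert 1 at 2 → [2, 7, 1, 0]
append row[0]+row[0] = 2+2 = 4 → [2, 7, 1, 0, 4]
row[-4] = row[-1]*row[2] = 4*1 = 4 → [2, 4, 1, 0, 4]
append row[2]+row[-1] = 1+4 = 5 → [2, 4, 1, 0, 4, 5]
insert 2 at 5 → [2, 4, 1, 0, 4, 2, 5]
append row[0]+row[3] = 2+0 = 2 → [2, 4, 1, 0, 4, 2, 5, 2]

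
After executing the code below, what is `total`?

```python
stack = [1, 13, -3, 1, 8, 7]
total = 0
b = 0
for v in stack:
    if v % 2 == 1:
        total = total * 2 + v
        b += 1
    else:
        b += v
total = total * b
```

v=1: odd, total = 0*2+1 = 1; b=1
v=13: odd, total = 1*2+13 = 15; b=2
v=-3: odd, total = 15*2+(-3) = 27; b=3
v=1: odd, total = 27*2+1 = 55; b=4
v=8: not odd; b=12
v=7: odd, total = 55*2+7 = 117; b=13
total*b = 117*13 = 1521

1521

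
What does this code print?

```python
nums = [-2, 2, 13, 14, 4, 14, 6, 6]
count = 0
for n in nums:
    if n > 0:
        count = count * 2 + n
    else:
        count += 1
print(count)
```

1002

n=-2: not >0, count = 0+1 = 1
n=2: >0, count = 1*2+2 = 4
n=13: >0, count = 4*2+13 = 21
n=14: >0, count = 21*2+14 = 56
n=4: >0, count = 56*2+4 = 116
n=14: >0, count = 116*2+14 = 246
n=6: >0, count = 246*2+6 = 498
n=6: >0, count = 498*2+6 = 1002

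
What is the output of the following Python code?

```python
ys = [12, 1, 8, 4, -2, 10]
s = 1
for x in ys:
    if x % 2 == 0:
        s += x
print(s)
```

33

x=12: even, s = 1+12 = 13
x=1: not even
x=8: even, s = 13+8 = 21
x=4: even, s = 21+4 = 25
x=-2: even, s = 25+(-2) = 23
x=10: even, s = 23+10 = 33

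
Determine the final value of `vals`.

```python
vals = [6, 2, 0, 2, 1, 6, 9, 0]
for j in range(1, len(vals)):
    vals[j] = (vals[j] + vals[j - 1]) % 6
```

j=1: vals[1] = (2+6)%6 = 2 → [6, 2, 0, 2, 1, 6, 9, 0]
j=2: vals[2] = (0+2)%6 = 2 → [6, 2, 2, 2, 1, 6, 9, 0]
j=3: vals[3] = (2+2)%6 = 4 → [6, 2, 2, 4, 1, 6, 9, 0]
j=4: vals[4] = (1+4)%6 = 5 → [6, 2, 2, 4, 5, 6, 9, 0]
j=5: vals[5] = (6+5)%6 = 5 → [6, 2, 2, 4, 5, 5, 9, 0]
j=6: vals[6] = (9+5)%6 = 2 → [6, 2, 2, 4, 5, 5, 2, 0]
j=7: vals[7] = (0+2)%6 = 2 → [6, 2, 2, 4, 5, 5, 2, 2]

[6, 2, 2, 4, 5, 5, 2, 2]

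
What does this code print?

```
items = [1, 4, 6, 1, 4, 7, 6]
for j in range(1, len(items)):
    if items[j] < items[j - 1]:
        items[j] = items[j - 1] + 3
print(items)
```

[1, 4, 6, 9, 12, 15, 18]

j=1: 4>=1, unchanged → [1, 4, 6, 1, 4, 7, 6]
j=2: 6>=4, unchanged → [1, 4, 6, 1, 4, 7, 6]
j=3: 1<6, items[3] = 6+3 = 9 → [1, 4, 6, 9, 4, 7, 6]
j=4: 4<9, items[4] = 9+3 = 12 → [1, 4, 6, 9, 12, 7, 6]
j=5: 7<12, items[5] = 12+3 = 15 → [1, 4, 6, 9, 12, 15, 6]
j=6: 6<15, items[6] = 15+3 = 18 → [1, 4, 6, 9, 12, 15, 18]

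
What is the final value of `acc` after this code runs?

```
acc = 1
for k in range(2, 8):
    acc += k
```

k=2: acc = 1+2 = 3
k=3: acc = 3+3 = 6
k=4: acc = 6+4 = 10
k=5: acc = 10+5 = 15
k=6: acc = 15+6 = 21
k=7: acc = 21+7 = 28

28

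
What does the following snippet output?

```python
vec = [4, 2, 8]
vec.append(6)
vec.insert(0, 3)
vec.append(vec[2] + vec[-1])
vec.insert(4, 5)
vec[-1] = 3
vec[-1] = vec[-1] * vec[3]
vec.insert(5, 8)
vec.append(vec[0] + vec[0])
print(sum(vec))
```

append 6 → [4, 2, 8, 6]
insert 3 at 0 → [3, 4, 2, 8, 6]
append vec[2]+vec[-1] = 2+6 = 8 → [3, 4, 2, 8, 6, 8]
insert 5 at 4 → [3, 4, 2, 8, 5, 6, 8]
vec[-1] = 3 → [3, 4, 2, 8, 5, 6, 3]
vec[-1] = vec[-1]*vec[3] = 3*8 = 24 → [3, 4, 2, 8, 5, 6, 24]
insert 8 at 5 → [3, 4, 2, 8, 5, 8, 6, 24]
append vec[0]+vec[0] = 3+3 = 6 → [3, 4, 2, 8, 5, 8, 6, 24, 6]
sum = 66

66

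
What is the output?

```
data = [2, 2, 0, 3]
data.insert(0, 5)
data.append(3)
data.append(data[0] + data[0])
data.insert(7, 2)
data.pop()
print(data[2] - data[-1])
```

insert 5 at 0 → [5, 2, 2, 0, 3]
append 3 → [5, 2, 2, 0, 3, 3]
append data[0]+data[0] = 5+5 = 10 → [5, 2, 2, 0, 3, 3, 10]
insert 2 at 7 → [5, 2, 2, 0, 3, 3, 10, 2]
pop() removes 2 → [5, 2, 2, 0, 3, 3, 10]
data[2]-data[-1] = 2-10 = -8

-8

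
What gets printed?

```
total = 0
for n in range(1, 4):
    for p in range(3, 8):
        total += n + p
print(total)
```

105

n=1,p=3: total = 0+4 = 4
n=1,p=4: total = 4+5 = 9
n=1,p=5: total = 9+6 = 15
n=1,p=6: total = 15+7 = 22
n=1,p=7: total = 22+8 = 30
n=2,p=3: total = 30+5 = 35
n=2,p=4: total = 35+6 = 41
n=2,p=5: total = 41+7 = 48
n=2,p=6: total = 48+8 = 56
n=2,p=7: total = 56+9 = 65
n=3,p=3: total = 65+6 = 71
n=3,p=4: total = 71+7 = 78
n=3,p=5: total = 78+8 = 86
n=3,p=6: total = 86+9 = 95
n=3,p=7: total = 95+10 = 105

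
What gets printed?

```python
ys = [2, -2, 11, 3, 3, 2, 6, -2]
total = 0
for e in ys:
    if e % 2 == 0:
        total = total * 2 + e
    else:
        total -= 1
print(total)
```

e=2: even, total = 0*2+2 = 2
e=-2: even, total = 2*2+(-2) = 2
e=11: not even, total = 2-1 = 1
e=3: not even, total = 1-1 = 0
e=3: not even, total = 0-1 = -1
e=2: even, total = (-1)*2+2 = 0
e=6: even, total = 0*2+6 = 6
e=-2: even, total = 6*2+(-2) = 10

10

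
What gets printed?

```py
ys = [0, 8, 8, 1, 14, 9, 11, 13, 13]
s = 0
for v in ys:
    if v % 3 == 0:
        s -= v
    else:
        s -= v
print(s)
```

v=0: %3==0, s = 0-0 = 0
v=8: not %3==0, s = 0-8 = -8
v=8: not %3==0, s = (-8)-8 = -16
v=1: not %3==0, s = (-16)-1 = -17
v=14: not %3==0, s = (-17)-14 = -31
v=9: %3==0, s = (-31)-9 = -40
v=11: not %3==0, s = (-40)-11 = -51
v=13: not %3==0, s = (-51)-13 = -64
v=13: not %3==0, s = (-64)-13 = -77

-77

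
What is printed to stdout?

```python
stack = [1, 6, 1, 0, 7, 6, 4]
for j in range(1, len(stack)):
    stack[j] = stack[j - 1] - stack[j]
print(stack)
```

j=1: stack[1] = 1-6 = -5 → [1, -5, 1, 0, 7, 6, 4]
j=2: stack[2] = (-5)-1 = -6 → [1, -5, -6, 0, 7, 6, 4]
j=3: stack[3] = (-6)-0 = -6 → [1, -5, -6, -6, 7, 6, 4]
j=4: stack[4] = (-6)-7 = -13 → [1, -5, -6, -6, -13, 6, 4]
j=5: stack[5] = (-13)-6 = -19 → [1, -5, -6, -6, -13, -19, 4]
j=6: stack[6] = (-19)-4 = -23 → [1, -5, -6, -6, -13, -19, -23]

[1, -5, -6, -6, -13, -19, -23]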